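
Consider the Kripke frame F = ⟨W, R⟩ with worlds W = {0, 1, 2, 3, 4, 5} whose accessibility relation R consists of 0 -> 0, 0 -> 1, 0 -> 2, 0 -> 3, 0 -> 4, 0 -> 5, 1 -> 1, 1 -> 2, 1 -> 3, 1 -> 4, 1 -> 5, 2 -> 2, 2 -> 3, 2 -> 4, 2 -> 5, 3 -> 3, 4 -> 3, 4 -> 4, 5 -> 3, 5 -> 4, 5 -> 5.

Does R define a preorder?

Reflexive: yes — every world is R-related to itself.
Transitive: yes — every two-step R-path is closed by a direct edge.
So R is a preorder.

Yes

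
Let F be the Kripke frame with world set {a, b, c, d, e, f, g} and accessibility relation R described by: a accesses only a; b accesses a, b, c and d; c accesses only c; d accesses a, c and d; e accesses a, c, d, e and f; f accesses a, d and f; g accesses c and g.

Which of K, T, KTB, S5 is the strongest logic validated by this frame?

T

Reflexive (axiom T): yes — every world is R-related to itself.
Symmetric (axiom B): no — b R a but not a R b.
Euclidean (axiom 5): no — b R a and b R c, but not a R c.
So F validates K, T; KTB would additionally require R to be symmetric. The strongest is T.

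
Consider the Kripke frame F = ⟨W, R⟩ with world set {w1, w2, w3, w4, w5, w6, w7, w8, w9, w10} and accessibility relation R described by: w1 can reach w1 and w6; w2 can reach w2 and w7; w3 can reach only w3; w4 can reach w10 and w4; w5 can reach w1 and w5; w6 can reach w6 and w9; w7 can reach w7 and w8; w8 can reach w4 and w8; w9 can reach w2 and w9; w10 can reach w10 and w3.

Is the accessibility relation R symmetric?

Symmetric: no — w1 R w6 but not w6 R w1.

No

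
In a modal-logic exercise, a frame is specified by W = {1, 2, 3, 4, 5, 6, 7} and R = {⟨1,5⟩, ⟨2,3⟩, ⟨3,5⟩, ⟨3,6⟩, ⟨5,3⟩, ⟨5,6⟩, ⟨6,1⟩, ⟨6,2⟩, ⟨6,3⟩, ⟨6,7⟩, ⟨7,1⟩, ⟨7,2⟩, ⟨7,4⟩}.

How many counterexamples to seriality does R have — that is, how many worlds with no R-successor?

1

Enumerating: 4.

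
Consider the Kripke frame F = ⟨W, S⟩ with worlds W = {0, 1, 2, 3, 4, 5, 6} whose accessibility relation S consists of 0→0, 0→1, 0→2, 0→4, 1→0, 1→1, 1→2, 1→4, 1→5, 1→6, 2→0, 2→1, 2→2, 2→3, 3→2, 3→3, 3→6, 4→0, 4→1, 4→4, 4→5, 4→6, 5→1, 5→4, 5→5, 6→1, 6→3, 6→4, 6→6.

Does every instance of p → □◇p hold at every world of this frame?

By correspondence theory, B is valid on a frame iff S is symmetric.
Symmetric: yes — every pair in S has its reverse in S.

Yes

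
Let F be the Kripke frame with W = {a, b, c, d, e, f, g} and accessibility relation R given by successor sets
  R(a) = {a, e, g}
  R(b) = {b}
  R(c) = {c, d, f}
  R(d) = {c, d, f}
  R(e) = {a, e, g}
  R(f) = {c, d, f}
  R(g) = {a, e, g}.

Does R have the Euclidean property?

Euclidean: yes — any two successors of a common world are R-related.

Yes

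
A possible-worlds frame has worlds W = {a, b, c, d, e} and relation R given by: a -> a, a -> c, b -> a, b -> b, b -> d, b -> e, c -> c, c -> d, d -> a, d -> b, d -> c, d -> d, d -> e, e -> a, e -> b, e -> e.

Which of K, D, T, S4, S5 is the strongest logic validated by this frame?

Serial (axiom D): yes — every world has a successor (e.g. a R a).
Reflexive (axiom T): yes — every world is R-related to itself.
Transitive (axiom 4): no — a R c and c R d, but not a R d.
Euclidean (axiom 5): no — b R a and b R d, but not a R d.
So F validates K, D, T; S4 would additionally require R to be transitive. The strongest is T.

T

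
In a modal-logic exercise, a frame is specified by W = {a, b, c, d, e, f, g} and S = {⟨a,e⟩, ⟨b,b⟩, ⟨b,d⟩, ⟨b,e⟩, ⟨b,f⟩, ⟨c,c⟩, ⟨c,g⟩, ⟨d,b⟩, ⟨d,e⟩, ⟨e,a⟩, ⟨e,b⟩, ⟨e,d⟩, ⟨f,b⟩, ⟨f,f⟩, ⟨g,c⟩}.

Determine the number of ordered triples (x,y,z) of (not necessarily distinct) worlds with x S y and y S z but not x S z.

15

Enumerating: (a,e,a), (a,e,b), (a,e,d), (b,e,a), (d,b,d), (d,b,f), (d,e,a), (d,e,d), (e,a,e), (e,b,e), (e,b,f), (e,d,e), (f,b,d), (f,b,e), (g,c,g).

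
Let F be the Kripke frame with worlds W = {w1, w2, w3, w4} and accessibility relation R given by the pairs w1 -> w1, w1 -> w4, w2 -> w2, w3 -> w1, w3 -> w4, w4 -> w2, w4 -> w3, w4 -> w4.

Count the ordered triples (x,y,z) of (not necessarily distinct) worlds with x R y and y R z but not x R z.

Enumerating: (w1,w4,w2), (w1,w4,w3), (w3,w4,w2), (w3,w4,w3), (w4,w3,w1).

5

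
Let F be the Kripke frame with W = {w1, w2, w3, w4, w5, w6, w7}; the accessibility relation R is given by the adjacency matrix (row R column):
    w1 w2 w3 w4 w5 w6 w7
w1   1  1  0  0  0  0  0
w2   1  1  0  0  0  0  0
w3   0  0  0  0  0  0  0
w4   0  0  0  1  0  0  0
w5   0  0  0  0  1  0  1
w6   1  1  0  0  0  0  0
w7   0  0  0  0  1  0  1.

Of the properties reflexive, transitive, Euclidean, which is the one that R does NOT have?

reflexive

Reflexive: no — w3 is not related to itself.
Transitive: yes — every two-step R-path is closed by a direct edge.
Euclidean: yes — any two successors of a common world are R-related.
Only reflexive fails.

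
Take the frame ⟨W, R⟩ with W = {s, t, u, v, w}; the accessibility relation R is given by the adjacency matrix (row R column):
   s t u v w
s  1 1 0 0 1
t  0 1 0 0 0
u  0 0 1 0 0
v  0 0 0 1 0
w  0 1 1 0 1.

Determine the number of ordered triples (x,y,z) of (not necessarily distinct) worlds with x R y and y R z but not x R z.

Enumerating: (s,w,u).

1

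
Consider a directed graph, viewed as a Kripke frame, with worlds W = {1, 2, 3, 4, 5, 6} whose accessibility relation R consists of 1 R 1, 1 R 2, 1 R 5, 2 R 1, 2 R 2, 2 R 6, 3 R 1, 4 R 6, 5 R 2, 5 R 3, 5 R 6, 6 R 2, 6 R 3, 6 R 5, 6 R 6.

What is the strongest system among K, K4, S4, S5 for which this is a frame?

Transitive (axiom 4): no — 1 R 2 and 2 R 6, but not 1 R 6.
Reflexive (axiom T): no — 3 is not related to itself.
Euclidean (axiom 5): no — 1 R 2 and 1 R 5, but not 2 R 5.
So F validates K; K4 would additionally require R to be transitive. The strongest is K.

K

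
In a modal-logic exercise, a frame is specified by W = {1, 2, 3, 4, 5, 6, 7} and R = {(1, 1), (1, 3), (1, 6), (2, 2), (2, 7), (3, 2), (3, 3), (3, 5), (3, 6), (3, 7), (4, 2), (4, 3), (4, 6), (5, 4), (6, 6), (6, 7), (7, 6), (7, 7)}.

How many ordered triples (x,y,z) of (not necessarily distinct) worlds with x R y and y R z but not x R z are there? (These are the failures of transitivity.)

Enumerating: (1,3,2), (1,3,5), (1,3,7), (1,6,7), (2,7,6), (3,5,4), (4,2,7), (4,3,5), (4,3,7), (4,6,7), (5,4,2), (5,4,3), (5,4,6).

13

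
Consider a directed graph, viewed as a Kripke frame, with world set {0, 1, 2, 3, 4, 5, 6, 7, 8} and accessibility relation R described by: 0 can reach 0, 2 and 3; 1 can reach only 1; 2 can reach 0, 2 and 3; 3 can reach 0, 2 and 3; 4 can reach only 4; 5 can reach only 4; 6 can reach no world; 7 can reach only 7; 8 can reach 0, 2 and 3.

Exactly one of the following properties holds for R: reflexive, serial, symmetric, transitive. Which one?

transitive

Reflexive: no — 5 is not related to itself.
Serial: no — 6 has no R-successor.
Symmetric: no — 5 R 4 but not 4 R 5.
Transitive: yes — every two-step R-path is closed by a direct edge.
Only transitive holds.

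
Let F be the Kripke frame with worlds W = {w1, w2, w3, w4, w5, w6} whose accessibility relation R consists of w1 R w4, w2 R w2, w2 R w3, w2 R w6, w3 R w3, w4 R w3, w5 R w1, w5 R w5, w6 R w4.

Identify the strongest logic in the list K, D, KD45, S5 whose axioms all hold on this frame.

Serial (axiom D): yes — every world has a successor (e.g. w1 R w4).
Euclidean (axiom 5): no — w2 R w3 and w2 R w6, but not w3 R w6.
Transitive (axiom 4): no — w1 R w4 and w4 R w3, but not w1 R w3.
Reflexive (axiom T): no — w1 is not related to itself.
So F validates K, D; KD45 would additionally require R to be Euclidean and transitive. The strongest is D.

D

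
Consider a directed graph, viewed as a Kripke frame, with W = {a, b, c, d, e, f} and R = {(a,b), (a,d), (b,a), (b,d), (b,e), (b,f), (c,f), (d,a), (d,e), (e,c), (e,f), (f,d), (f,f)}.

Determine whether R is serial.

Yes

Serial: yes — every world has a successor (e.g. a R b).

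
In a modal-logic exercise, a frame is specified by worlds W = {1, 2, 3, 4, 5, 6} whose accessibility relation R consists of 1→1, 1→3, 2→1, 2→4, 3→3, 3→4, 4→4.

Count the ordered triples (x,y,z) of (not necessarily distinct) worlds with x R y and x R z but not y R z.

4

Enumerating: (1,3,1), (2,1,4), (2,4,1), (3,4,3).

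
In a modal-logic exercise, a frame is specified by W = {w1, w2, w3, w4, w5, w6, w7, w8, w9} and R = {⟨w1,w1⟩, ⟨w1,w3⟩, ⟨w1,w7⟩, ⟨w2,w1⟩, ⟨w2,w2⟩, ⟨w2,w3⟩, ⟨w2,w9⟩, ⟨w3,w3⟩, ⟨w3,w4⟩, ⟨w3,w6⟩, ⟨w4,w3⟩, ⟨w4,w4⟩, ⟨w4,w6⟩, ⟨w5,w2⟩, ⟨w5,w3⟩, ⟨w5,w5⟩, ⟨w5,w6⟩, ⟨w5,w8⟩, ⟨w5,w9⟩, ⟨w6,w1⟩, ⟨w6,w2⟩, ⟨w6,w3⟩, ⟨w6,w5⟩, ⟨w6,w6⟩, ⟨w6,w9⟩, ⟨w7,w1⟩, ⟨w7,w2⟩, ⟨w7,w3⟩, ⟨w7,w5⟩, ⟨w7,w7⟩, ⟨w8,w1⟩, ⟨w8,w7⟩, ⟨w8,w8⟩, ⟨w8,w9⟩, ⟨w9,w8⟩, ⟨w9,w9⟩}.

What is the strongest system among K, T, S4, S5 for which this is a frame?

Reflexive (axiom T): yes — every world is R-related to itself.
Transitive (axiom 4): no — w1 R w3 and w3 R w4, but not w1 R w4.
Euclidean (axiom 5): no — w1 R w3 and w1 R w7, but not w3 R w7.
So F validates K, T; S4 would additionally require R to be transitive. The strongest is T.

T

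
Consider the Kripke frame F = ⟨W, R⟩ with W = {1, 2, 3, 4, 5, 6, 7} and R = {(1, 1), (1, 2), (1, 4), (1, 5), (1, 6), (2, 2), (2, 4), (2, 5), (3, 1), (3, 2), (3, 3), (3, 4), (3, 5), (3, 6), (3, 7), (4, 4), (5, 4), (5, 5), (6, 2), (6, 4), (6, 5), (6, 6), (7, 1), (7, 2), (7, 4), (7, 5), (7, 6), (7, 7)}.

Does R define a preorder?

Yes

Reflexive: yes — every world is R-related to itself.
Transitive: yes — every two-step R-path is closed by a direct edge.
So R is a preorder.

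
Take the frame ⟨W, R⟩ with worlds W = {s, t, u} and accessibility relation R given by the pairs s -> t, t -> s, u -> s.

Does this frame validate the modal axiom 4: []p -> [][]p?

Axiom 4 corresponds to the accessibility relation being transitive.
Transitive: no — u R s and s R t, but not u R t.

No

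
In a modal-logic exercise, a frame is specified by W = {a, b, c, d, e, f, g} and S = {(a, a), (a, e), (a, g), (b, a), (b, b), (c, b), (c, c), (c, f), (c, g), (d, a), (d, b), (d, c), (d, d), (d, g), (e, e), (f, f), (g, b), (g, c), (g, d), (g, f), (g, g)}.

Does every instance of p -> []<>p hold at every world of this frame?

By correspondence theory, B is valid on a frame iff S is symmetric.
Symmetric: no — a S e but not e S a.

No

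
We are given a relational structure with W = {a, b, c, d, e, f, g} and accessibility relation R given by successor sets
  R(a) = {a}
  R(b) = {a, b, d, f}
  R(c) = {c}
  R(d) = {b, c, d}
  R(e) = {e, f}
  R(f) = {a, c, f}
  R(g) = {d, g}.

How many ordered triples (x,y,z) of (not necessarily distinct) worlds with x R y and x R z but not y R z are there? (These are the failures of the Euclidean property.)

16

Enumerating: (b,a,b), (b,a,d), (b,a,f), (b,d,a), (b,d,f), (b,f,b), (b,f,d), (d,b,c), (d,c,b), (d,c,d), (e,f,e), (f,a,c), (f,a,f), (f,c,a), (f,c,f), (g,d,g).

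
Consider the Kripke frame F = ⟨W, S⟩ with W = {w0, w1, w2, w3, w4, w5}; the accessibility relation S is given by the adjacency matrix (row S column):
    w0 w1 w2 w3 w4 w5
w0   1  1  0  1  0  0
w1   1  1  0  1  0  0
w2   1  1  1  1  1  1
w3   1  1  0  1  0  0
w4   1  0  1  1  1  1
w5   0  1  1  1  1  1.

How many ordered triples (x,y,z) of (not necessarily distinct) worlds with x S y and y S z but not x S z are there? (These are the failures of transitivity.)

8

Enumerating: (w4,w0,w1), (w4,w2,w1), (w4,w3,w1), (w4,w5,w1), (w5,w1,w0), (w5,w2,w0), (w5,w3,w0), (w5,w4,w0).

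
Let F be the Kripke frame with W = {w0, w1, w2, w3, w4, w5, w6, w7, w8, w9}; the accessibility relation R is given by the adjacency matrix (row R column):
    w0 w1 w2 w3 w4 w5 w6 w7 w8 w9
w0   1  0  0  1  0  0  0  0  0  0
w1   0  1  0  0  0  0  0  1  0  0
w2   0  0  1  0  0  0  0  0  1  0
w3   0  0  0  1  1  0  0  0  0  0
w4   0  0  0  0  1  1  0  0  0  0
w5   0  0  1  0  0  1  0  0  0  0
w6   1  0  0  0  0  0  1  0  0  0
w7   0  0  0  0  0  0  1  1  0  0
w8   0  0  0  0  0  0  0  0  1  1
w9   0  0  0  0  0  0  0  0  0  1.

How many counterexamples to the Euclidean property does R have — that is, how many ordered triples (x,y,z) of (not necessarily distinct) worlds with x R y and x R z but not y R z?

Enumerating: (w0,w3,w0), (w1,w7,w1), (w2,w8,w2), (w3,w4,w3), (w4,w5,w4), (w5,w2,w5), (w6,w0,w6), (w7,w6,w7), (w8,w9,w8).

9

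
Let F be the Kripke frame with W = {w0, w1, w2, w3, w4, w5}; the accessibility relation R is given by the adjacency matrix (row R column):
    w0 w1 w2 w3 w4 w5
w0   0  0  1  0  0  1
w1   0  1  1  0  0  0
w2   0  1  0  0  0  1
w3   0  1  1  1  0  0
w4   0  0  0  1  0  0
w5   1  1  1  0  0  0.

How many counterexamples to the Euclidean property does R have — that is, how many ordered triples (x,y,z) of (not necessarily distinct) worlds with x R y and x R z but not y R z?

13

Enumerating: (w0,w2,w2), (w0,w5,w5), (w1,w2,w2), (w2,w1,w5), (w2,w5,w5), (w3,w1,w3), (w3,w2,w2), (w3,w2,w3), (w5,w0,w0), (w5,w0,w1), (w5,w1,w0), (w5,w2,w0), (w5,w2,w2).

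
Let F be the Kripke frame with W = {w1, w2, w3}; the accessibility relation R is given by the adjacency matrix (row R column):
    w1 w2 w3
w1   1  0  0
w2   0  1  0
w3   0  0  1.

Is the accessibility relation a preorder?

Yes

Reflexive: yes — every world is R-related to itself.
Transitive: yes — every two-step R-path is closed by a direct edge.
So R is a preorder.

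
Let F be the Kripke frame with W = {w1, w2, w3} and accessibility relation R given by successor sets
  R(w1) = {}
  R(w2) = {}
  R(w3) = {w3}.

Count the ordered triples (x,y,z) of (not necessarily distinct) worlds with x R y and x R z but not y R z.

R is Euclidean; there are no such tuples.

0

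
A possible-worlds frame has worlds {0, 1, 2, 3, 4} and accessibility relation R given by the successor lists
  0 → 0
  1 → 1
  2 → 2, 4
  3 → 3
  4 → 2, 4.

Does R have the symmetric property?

Symmetric: yes — every pair in R has its reverse in R.

Yes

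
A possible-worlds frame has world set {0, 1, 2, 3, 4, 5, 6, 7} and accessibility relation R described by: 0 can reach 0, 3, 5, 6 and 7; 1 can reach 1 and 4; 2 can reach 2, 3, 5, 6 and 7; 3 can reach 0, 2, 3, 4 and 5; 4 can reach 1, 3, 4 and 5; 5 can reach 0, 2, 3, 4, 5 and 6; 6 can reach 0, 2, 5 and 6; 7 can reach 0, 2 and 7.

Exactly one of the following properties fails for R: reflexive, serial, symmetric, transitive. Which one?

transitive

Reflexive: yes — every world is R-related to itself.
Serial: yes — every world has a successor (e.g. 0 R 0).
Symmetric: yes — every pair in R has its reverse in R.
Transitive: no — 0 R 3 and 3 R 2, but not 0 R 2.
Only transitive fails.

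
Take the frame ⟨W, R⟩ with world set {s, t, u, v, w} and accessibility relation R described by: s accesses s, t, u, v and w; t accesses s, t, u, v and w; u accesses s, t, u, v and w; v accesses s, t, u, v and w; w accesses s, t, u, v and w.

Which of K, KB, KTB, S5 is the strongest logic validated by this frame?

S5

Symmetric (axiom B): yes — every pair in R has its reverse in R.
Reflexive (axiom T): yes — every world is R-related to itself.
Euclidean (axiom 5): yes — any two successors of a common world are R-related.
So F validates K, KB, KTB, S5. The strongest is S5.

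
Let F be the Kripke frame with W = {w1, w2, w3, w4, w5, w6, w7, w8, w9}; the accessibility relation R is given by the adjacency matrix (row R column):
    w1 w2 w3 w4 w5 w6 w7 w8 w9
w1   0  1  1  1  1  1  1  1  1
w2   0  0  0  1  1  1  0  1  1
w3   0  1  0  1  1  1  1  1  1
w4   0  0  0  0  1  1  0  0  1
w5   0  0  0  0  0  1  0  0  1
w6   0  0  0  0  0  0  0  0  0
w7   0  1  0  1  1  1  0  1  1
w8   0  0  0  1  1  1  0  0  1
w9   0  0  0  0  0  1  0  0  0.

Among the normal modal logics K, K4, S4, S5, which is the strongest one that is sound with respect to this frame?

Transitive (axiom 4): yes — every two-step R-path is closed by a direct edge.
Reflexive (axiom T): no — w1 is not related to itself.
Euclidean (axiom 5): no — w1 R w2 and w1 R w3, but not w2 R w3.
So F validates K, K4; S4 would additionally require R to be reflexive. The strongest is K4.

K4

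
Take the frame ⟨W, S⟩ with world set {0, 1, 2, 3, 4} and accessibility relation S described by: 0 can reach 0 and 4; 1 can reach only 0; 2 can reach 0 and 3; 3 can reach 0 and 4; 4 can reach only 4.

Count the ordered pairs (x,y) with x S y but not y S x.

Enumerating: (0,4), (1,0), (2,0), (2,3), (3,0), (3,4).

6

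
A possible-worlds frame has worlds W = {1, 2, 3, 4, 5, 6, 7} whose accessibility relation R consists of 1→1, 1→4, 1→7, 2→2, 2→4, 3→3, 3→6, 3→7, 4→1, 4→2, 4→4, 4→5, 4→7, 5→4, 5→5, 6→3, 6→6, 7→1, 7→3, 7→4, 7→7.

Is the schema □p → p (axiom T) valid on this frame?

The schema T characterises exactly the reflexive frames.
Reflexive: yes — every world is R-related to itself.

Yes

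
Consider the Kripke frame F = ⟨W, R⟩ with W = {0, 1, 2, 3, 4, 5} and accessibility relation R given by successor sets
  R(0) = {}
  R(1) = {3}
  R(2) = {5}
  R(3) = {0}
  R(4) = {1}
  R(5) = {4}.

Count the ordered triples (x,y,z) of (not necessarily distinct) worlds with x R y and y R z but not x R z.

Enumerating: (1,3,0), (2,5,4), (4,1,3), (5,4,1).

4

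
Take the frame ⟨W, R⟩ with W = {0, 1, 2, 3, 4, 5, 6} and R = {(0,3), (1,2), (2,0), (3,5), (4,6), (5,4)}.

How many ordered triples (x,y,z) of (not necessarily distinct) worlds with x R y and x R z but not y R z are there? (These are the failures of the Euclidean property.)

6

Enumerating: (0,3,3), (1,2,2), (2,0,0), (3,5,5), (4,6,6), (5,4,4).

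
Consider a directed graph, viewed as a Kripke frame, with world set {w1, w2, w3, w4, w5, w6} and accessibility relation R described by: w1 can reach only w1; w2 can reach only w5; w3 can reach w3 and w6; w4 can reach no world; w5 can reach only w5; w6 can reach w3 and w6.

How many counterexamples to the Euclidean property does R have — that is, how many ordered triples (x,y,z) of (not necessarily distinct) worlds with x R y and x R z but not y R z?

R is Euclidean; there are no such tuples.

0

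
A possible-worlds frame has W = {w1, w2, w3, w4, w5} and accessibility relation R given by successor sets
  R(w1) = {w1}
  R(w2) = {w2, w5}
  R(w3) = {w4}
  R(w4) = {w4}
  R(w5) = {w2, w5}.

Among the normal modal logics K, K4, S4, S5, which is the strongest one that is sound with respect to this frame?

K4

Transitive (axiom 4): yes — every two-step R-path is closed by a direct edge.
Reflexive (axiom T): no — w3 is not related to itself.
Euclidean (axiom 5): yes — any two successors of a common world are R-related.
So F validates K, K4; S4 would additionally require R to be reflexive. The strongest is K4.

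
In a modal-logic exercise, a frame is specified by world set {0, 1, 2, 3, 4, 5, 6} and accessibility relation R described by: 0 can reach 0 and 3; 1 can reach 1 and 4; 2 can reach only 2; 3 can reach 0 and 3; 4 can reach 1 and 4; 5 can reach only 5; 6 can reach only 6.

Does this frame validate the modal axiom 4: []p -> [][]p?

Yes

The schema 4 characterises exactly the transitive frames.
Transitive: yes — every two-step R-path is closed by a direct edge.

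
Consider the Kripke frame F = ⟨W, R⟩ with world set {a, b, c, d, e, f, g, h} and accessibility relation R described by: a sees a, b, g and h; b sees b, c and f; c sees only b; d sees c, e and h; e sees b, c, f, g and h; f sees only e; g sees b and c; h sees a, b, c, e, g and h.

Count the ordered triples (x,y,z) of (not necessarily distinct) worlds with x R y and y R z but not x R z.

Enumerating: (a,b,c), (a,b,f), (a,g,c), (a,h,c), (a,h,e), (b,f,e), (c,b,c), (c,b,f), (d,c,b), (d,e,b), (d,e,f), (d,e,g), … and 14 more.
Total: 26.

26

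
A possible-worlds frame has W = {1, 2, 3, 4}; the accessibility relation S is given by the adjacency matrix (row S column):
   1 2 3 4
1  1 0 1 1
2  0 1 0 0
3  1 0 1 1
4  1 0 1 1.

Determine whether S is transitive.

Transitive: yes — every two-step S-path is closed by a direct edge.

Yes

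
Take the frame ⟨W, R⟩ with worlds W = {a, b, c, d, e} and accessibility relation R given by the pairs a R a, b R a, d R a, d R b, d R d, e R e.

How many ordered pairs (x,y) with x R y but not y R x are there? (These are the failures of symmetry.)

Enumerating: (b,a), (d,a), (d,b).

3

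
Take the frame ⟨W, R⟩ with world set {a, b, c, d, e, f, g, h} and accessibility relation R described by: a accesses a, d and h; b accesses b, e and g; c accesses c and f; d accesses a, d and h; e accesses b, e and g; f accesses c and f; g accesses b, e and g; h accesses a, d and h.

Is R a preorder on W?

Reflexive: yes — every world is R-related to itself.
Transitive: yes — every two-step R-path is closed by a direct edge.
So R is a preorder.

Yes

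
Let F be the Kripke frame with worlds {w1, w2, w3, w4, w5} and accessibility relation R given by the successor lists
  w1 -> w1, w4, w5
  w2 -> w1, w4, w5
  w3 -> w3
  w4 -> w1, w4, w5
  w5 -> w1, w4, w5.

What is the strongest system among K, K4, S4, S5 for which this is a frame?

Transitive (axiom 4): yes — every two-step R-path is closed by a direct edge.
Reflexive (axiom T): no — w2 is not related to itself.
Euclidean (axiom 5): yes — any two successors of a common world are R-related.
So F validates K, K4; S4 would additionally require R to be reflexive. The strongest is K4.

K4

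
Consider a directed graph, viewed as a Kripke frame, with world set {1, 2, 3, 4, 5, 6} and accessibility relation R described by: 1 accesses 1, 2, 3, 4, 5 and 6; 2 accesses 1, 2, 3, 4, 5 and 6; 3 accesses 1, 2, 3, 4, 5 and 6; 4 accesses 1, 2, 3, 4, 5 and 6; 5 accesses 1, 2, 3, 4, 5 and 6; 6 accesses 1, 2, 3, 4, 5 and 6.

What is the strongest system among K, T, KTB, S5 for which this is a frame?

S5

Reflexive (axiom T): yes — every world is R-related to itself.
Symmetric (axiom B): yes — every pair in R has its reverse in R.
Euclidean (axiom 5): yes — any two successors of a common world are R-related.
So F validates K, T, KTB, S5. The strongest is S5.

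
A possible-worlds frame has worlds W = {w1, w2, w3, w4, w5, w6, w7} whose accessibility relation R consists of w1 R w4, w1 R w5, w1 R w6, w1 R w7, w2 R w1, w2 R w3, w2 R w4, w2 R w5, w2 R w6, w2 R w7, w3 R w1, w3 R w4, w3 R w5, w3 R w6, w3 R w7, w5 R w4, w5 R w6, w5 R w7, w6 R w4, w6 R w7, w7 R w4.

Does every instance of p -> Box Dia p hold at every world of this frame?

No

The schema B characterises exactly the symmetric frames.
Symmetric: no — w1 R w4 but not w4 R w1.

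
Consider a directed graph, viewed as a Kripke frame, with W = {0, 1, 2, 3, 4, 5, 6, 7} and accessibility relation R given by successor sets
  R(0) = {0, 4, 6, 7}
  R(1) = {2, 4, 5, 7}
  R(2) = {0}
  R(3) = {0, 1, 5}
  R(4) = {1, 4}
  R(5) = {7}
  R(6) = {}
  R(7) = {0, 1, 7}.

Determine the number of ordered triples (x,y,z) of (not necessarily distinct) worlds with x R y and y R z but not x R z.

Enumerating: (0,4,1), (0,7,1), (1,2,0), (1,4,1), (1,7,0), (1,7,1), (2,0,4), (2,0,6), (2,0,7), (3,0,4), (3,0,6), (3,0,7), … and 14 more.
Total: 26.

26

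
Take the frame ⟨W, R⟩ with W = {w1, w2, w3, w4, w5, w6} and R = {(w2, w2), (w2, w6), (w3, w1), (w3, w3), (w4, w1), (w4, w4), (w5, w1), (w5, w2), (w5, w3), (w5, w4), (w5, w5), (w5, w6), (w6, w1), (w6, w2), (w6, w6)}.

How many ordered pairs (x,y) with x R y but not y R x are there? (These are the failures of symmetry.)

Enumerating: (w3,w1), (w4,w1), (w5,w1), (w5,w2), (w5,w3), (w5,w4), (w5,w6), (w6,w1).

8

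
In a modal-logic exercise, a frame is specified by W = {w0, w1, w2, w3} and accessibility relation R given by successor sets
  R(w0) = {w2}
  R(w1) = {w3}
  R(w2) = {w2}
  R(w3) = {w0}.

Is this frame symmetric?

No

Symmetric: no — w0 R w2 but not w2 R w0.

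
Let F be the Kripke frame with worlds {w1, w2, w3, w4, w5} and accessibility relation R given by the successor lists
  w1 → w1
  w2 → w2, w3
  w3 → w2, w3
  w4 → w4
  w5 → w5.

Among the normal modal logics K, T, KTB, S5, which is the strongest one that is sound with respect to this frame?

S5

Reflexive (axiom T): yes — every world is R-related to itself.
Symmetric (axiom B): yes — every pair in R has its reverse in R.
Euclidean (axiom 5): yes — any two successors of a common world are R-related.
So F validates K, T, KTB, S5. The strongest is S5.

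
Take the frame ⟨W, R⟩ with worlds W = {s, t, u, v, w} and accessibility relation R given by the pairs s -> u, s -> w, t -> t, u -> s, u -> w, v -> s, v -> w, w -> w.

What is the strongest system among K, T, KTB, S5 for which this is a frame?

K

Reflexive (axiom T): no — s is not related to itself.
Symmetric (axiom B): no — s R w but not w R s.
Euclidean (axiom 5): no — s R w and s R u, but not w R u.
So F validates K; T would additionally require R to be reflexive. The strongest is K.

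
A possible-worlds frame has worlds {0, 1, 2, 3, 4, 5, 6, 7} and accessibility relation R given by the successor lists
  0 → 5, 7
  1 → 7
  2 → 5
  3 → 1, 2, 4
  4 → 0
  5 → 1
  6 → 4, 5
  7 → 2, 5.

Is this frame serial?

Serial: yes — every world has a successor (e.g. 0 R 5).

Yes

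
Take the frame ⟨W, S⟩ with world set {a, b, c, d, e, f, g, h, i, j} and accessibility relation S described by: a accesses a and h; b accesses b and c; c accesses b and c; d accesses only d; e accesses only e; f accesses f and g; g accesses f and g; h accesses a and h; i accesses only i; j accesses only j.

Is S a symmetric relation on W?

Yes

Symmetric: yes — every pair in S has its reverse in S.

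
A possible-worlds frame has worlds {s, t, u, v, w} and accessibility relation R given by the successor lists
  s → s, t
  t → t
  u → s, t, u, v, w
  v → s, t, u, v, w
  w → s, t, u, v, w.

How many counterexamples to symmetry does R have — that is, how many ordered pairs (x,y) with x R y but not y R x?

Enumerating: (s,t), (u,s), (u,t), (v,s), (v,t), (w,s), (w,t).

7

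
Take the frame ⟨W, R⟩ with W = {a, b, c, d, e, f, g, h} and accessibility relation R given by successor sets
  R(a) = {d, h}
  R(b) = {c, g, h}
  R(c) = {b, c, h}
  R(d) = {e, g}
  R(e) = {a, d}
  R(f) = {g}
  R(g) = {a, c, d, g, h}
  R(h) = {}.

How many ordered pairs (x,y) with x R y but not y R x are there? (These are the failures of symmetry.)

Enumerating: (a,d), (a,h), (b,g), (b,h), (c,h), (e,a), (f,g), (g,a), (g,c), (g,h).

10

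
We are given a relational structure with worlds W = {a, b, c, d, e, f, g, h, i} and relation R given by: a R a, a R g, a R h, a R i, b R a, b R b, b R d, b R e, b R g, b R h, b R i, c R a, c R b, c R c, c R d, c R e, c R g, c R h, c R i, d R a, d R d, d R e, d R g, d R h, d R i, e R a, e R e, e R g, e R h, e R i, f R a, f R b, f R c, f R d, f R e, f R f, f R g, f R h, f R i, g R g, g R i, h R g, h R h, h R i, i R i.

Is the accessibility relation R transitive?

Yes

Transitive: yes — every two-step R-path is closed by a direct edge.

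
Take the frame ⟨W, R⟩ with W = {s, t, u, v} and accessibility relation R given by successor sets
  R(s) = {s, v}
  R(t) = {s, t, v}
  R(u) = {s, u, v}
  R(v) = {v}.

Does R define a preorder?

Reflexive: yes — every world is R-related to itself.
Transitive: yes — every two-step R-path is closed by a direct edge.
So R is a preorder.

Yes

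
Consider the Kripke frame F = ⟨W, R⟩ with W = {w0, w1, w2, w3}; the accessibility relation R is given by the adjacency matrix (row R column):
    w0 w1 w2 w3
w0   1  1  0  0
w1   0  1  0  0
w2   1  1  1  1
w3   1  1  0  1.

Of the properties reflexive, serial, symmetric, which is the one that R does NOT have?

Reflexive: yes — every world is R-related to itself.
Serial: yes — every world has a successor (e.g. w0 R w0).
Symmetric: no — w0 R w1 but not w1 R w0.
Only symmetric fails.

symmetric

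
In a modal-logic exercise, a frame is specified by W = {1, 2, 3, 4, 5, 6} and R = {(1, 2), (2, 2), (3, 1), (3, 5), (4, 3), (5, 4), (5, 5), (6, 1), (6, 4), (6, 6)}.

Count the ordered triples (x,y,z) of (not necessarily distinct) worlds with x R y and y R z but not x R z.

7

Enumerating: (3,1,2), (3,5,4), (4,3,1), (4,3,5), (5,4,3), (6,1,2), (6,4,3).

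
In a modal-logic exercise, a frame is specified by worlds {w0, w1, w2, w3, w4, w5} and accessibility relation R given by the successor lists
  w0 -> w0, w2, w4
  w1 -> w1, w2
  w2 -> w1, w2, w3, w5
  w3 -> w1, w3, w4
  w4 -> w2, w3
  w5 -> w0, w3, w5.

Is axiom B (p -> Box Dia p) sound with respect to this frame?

No

By correspondence theory, B is valid on a frame iff R is symmetric.
Symmetric: no — w0 R w2 but not w2 R w0.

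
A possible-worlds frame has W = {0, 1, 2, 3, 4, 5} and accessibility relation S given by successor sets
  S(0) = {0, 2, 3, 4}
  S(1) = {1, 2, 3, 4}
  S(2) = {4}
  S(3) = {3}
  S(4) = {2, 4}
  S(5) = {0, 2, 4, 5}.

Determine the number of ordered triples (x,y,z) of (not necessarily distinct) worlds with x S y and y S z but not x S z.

Enumerating: (2,4,2), (5,0,3).

2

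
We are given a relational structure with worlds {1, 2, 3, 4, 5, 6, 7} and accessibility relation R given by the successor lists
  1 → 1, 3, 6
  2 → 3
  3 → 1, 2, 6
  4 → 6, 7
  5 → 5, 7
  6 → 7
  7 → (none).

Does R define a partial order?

Reflexive: no — 2 is not related to itself.
Transitive: no — 1 R 3 and 3 R 2, but not 1 R 2.
Antisymmetric: no — 1 R 3 and 3 R 1 with 1 ≠ 3.
So R is not a partial order.

No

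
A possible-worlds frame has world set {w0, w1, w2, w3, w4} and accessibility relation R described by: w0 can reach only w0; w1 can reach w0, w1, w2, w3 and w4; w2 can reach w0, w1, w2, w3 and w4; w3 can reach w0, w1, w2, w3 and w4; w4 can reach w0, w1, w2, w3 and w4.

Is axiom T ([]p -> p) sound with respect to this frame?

By correspondence theory, T is valid on a frame iff R is reflexive.
Reflexive: yes — every world is R-related to itself.

Yes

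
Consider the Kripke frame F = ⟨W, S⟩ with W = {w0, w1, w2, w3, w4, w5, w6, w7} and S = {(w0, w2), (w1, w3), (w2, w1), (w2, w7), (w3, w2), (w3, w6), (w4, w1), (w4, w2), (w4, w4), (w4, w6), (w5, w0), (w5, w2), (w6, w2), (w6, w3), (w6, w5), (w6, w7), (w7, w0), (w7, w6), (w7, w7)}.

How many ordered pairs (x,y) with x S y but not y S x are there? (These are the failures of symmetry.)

Enumerating: (w0,w2), (w1,w3), (w2,w1), (w2,w7), (w3,w2), (w4,w1), (w4,w2), (w4,w6), (w5,w0), (w5,w2), (w6,w2), (w6,w5), (w7,w0).

13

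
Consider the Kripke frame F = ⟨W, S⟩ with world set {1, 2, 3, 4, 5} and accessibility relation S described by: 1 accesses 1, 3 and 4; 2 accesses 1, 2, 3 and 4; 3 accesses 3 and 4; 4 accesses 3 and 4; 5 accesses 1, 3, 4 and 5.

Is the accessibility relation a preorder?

Reflexive: yes — every world is S-related to itself.
Transitive: yes — every two-step S-path is closed by a direct edge.
So S is a preorder.

Yes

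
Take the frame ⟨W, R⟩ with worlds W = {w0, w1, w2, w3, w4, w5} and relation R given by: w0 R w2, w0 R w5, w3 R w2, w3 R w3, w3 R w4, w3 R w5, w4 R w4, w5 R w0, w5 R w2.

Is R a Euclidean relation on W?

No

Euclidean: no — w0 R w2 and w0 R w5, but not w2 R w5.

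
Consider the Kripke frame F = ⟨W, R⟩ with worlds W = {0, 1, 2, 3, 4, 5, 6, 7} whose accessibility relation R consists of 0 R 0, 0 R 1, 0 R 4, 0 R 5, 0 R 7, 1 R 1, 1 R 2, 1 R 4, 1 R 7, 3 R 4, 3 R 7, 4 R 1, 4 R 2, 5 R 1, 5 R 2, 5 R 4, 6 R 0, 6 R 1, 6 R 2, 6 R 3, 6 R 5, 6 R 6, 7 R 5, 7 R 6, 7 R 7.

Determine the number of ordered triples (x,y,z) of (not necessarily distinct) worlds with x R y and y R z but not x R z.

27

Enumerating: (0,1,2), (0,4,2), (0,5,2), (0,7,6), (1,7,5), (1,7,6), (3,4,1), (3,4,2), (3,7,5), (3,7,6), (4,1,4), (4,1,7), … and 15 more.
Total: 27.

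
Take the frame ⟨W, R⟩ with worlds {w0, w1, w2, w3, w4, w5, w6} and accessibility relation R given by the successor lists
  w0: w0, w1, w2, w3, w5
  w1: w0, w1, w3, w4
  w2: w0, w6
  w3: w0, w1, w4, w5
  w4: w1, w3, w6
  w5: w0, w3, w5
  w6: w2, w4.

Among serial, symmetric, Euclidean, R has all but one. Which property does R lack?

Euclidean

Serial: yes — every world has a successor (e.g. w0 R w0).
Symmetric: yes — every pair in R has its reverse in R.
Euclidean: no — w0 R w1 and w0 R w2, but not w1 R w2.
Only Euclidean fails.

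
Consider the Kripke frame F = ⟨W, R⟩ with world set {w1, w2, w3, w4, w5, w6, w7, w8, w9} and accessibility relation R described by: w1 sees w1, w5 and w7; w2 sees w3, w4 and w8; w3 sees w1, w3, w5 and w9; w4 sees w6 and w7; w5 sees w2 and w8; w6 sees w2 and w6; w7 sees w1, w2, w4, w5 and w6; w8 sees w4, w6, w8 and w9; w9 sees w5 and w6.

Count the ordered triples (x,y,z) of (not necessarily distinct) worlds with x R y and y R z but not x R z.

40

Enumerating: (w1,w5,w2), (w1,w5,w8), (w1,w7,w2), (w1,w7,w4), (w1,w7,w6), (w2,w3,w1), (w2,w3,w5), (w2,w3,w9), (w2,w4,w6), (w2,w4,w7), (w2,w8,w6), (w2,w8,w9), … and 28 more.
Total: 40.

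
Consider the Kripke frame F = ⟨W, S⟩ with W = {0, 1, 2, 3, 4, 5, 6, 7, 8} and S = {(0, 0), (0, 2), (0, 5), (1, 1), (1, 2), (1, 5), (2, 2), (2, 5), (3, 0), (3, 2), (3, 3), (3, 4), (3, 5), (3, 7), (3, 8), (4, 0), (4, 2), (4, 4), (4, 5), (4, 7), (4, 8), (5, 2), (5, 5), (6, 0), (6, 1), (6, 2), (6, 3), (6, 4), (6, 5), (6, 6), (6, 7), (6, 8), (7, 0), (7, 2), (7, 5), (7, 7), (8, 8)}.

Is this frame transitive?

Yes

Transitive: yes — every two-step S-path is closed by a direct edge.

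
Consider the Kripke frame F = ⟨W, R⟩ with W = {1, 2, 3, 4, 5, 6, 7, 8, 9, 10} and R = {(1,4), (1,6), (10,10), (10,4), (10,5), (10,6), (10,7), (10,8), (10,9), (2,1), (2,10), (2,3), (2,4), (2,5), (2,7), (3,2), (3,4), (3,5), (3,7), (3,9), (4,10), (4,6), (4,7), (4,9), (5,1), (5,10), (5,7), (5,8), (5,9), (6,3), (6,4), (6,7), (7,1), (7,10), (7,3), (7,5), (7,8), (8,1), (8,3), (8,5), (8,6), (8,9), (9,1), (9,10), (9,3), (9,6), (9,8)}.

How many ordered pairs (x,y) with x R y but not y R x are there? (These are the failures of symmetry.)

24

Enumerating: (1,4), (1,6), (10,6), (10,8), (2,1), (2,10), (2,4), (2,5), (2,7), (3,4), (3,5), (4,7), … and 12 more.
Total: 24.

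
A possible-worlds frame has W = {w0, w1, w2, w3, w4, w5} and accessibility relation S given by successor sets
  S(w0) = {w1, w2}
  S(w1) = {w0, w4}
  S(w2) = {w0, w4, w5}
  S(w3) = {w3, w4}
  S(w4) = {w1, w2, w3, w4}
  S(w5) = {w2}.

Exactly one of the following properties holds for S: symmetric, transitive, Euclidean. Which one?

symmetric

Symmetric: yes — every pair in S has its reverse in S.
Transitive: no — w0 S w1 and w1 S w4, but not w0 S w4.
Euclidean: no — w0 S w1 and w0 S w2, but not w1 S w2.
Only symmetric holds.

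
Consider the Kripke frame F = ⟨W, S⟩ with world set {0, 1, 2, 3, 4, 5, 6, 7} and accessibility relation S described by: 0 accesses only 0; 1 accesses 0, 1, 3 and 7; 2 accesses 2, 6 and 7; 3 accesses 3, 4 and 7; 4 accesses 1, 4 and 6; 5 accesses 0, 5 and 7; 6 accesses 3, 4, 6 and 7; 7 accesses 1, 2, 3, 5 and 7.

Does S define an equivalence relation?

No

Reflexive: yes — every world is S-related to itself.
Symmetric: no — 1 S 0 but not 0 S 1.
Transitive: no — 1 S 3 and 3 S 4, but not 1 S 4.
So S is not an equivalence relation.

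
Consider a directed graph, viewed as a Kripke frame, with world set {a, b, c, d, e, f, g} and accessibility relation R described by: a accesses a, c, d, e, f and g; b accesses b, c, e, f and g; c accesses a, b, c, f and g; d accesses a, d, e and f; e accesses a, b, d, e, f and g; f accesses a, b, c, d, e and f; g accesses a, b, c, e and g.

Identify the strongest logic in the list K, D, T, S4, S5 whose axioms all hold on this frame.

T

Serial (axiom D): yes — every world has a successor (e.g. a R a).
Reflexive (axiom T): yes — every world is R-related to itself.
Transitive (axiom 4): no — a R c and c R b, but not a R b.
Euclidean (axiom 5): no — a R c and a R d, but not c R d.
So F validates K, D, T; S4 would additionally require R to be transitive. The strongest is T.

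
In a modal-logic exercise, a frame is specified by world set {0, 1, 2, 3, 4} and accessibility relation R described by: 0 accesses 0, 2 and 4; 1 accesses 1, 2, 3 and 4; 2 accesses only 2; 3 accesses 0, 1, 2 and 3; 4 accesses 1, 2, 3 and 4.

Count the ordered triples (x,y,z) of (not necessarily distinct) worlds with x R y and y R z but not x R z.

6

Enumerating: (0,4,1), (0,4,3), (1,3,0), (3,0,4), (3,1,4), (4,3,0).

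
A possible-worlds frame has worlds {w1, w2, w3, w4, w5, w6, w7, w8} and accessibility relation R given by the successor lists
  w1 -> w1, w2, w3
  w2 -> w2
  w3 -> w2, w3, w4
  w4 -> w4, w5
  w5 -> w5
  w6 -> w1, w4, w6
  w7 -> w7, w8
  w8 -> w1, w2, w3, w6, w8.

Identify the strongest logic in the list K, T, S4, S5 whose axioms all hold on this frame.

T

Reflexive (axiom T): yes — every world is R-related to itself.
Transitive (axiom 4): no — w1 R w3 and w3 R w4, but not w1 R w4.
Euclidean (axiom 5): no — w1 R w2 and w1 R w3, but not w2 R w3.
So F validates K, T; S4 would additionally require R to be transitive. The strongest is T.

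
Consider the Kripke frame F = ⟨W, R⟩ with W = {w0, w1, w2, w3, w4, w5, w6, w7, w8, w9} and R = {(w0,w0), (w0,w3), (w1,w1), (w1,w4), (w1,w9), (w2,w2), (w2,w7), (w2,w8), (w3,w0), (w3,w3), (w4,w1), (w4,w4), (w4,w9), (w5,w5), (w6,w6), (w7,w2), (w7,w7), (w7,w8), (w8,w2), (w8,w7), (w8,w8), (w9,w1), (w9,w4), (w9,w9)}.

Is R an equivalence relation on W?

Yes

Reflexive: yes — every world is R-related to itself.
Symmetric: yes — every pair in R has its reverse in R.
Transitive: yes — every two-step R-path is closed by a direct edge.
So R is an equivalence relation.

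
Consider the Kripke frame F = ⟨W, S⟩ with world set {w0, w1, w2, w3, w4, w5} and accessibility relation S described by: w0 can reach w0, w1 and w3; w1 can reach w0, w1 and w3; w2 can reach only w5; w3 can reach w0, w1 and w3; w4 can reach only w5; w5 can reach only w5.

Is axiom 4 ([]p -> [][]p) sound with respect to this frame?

By correspondence theory, 4 is valid on a frame iff S is transitive.
Transitive: yes — every two-step S-path is closed by a direct edge.

Yes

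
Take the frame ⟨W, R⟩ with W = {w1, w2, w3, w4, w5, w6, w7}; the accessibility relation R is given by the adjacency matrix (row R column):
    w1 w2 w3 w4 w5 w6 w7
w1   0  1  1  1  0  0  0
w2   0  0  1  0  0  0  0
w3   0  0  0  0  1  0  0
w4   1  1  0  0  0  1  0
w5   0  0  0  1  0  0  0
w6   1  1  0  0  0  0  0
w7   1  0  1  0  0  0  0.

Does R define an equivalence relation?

No

Reflexive: no — w1 is not related to itself.
Symmetric: no — w1 R w2 but not w2 R w1.
Transitive: no — w1 R w3 and w3 R w5, but not w1 R w5.
So R is not an equivalence relation.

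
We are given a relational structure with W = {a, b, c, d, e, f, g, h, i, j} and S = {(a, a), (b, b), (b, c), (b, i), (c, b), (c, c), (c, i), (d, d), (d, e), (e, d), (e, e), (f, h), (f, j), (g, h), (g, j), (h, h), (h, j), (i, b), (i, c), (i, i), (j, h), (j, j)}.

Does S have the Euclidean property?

Yes

Euclidean: yes — any two successors of a common world are S-related.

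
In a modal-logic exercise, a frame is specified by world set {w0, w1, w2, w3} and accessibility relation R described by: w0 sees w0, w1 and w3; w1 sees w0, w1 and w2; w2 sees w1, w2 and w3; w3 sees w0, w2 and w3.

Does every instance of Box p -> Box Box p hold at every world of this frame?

The schema 4 characterises exactly the transitive frames.
Transitive: no — w0 R w1 and w1 R w2, but not w0 R w2.

No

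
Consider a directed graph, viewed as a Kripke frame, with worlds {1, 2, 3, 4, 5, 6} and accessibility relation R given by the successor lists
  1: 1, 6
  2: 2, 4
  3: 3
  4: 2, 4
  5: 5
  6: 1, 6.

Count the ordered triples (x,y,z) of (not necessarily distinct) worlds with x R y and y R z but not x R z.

R is transitive; there are no such tuples.

0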